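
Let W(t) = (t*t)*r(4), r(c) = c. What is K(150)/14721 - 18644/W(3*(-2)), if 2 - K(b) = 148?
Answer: -22873279/176652 ≈ -129.48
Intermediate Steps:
K(b) = -146 (K(b) = 2 - 1*148 = 2 - 148 = -146)
W(t) = 4*t² (W(t) = (t*t)*4 = t²*4 = 4*t²)
K(150)/14721 - 18644/W(3*(-2)) = -146/14721 - 18644/(4*(3*(-2))²) = -146*1/14721 - 18644/(4*(-6)²) = -146/14721 - 18644/(4*36) = -146/14721 - 18644/144 = -146/14721 - 18644*1/144 = -146/14721 - 4661/36 = -22873279/176652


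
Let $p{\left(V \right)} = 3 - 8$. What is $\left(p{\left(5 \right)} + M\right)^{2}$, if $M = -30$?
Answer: $1225$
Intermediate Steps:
$p{\left(V \right)} = -5$ ($p{\left(V \right)} = 3 - 8 = -5$)
$\left(p{\left(5 \right)} + M\right)^{2} = \left(-5 - 30\right)^{2} = \left(-35\right)^{2} = 1225$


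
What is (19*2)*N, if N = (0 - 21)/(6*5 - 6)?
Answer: -133/4 ≈ -33.250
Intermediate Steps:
N = -7/8 (N = -21/(30 - 6) = -21/24 = -21*1/24 = -7/8 ≈ -0.87500)
(19*2)*N = (19*2)*(-7/8) = 38*(-7/8) = -133/4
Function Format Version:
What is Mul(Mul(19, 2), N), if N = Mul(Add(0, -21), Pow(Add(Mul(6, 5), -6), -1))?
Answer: Rational(-133, 4) ≈ -33.250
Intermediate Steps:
N = Rational(-7, 8) (N = Mul(-21, Pow(Add(30, -6), -1)) = Mul(-21, Pow(24, -1)) = Mul(-21, Rational(1, 24)) = Rational(-7, 8) ≈ -0.87500)
Mul(Mul(19, 2), N) = Mul(Mul(19, 2), Rational(-7, 8)) = Mul(38, Rational(-7, 8)) = Rational(-133, 4)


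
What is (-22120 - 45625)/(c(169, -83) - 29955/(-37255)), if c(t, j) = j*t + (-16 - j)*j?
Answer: 504767995/145944197 ≈ 3.4586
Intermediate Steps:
c(t, j) = j*t + j*(-16 - j)
(-22120 - 45625)/(c(169, -83) - 29955/(-37255)) = (-22120 - 45625)/(-83*(-16 + 169 - 1*(-83)) - 29955/(-37255)) = -67745/(-83*(-16 + 169 + 83) - 29955*(-1/37255)) = -67745/(-83*236 + 5991/7451) = -67745/(-19588 + 5991/7451) = -67745/(-145944197/7451) = -67745*(-7451/145944197) = 504767995/145944197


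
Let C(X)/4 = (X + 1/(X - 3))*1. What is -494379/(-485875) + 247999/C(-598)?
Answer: -71707687716241/698491956500 ≈ -102.66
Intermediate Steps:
C(X) = 4*X + 4/(-3 + X) (C(X) = 4*((X + 1/(X - 3))*1) = 4*((X + 1/(-3 + X))*1) = 4*(X + 1/(-3 + X)) = 4*X + 4/(-3 + X))
-494379/(-485875) + 247999/C(-598) = -494379/(-485875) + 247999/((4*(1 + (-598)**2 - 3*(-598))/(-3 - 598))) = -494379*(-1/485875) + 247999/((4*(1 + 357604 + 1794)/(-601))) = 494379/485875 + 247999/((4*(-1/601)*359399)) = 494379/485875 + 247999/(-1437596/601) = 494379/485875 + 247999*(-601/1437596) = 494379/485875 - 149047399/1437596 = -71707687716241/698491956500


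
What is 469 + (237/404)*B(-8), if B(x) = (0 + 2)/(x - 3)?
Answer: 1041881/2222 ≈ 468.89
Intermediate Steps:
B(x) = 2/(-3 + x)
469 + (237/404)*B(-8) = 469 + (237/404)*(2/(-3 - 8)) = 469 + (237*(1/404))*(2/(-11)) = 469 + 237*(2*(-1/11))/404 = 469 + (237/404)*(-2/11) = 469 - 237/2222 = 1041881/2222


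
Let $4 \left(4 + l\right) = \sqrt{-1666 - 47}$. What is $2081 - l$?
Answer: $2085 - \frac{i \sqrt{1713}}{4} \approx 2085.0 - 10.347 i$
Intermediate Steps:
$l = -4 + \frac{i \sqrt{1713}}{4}$ ($l = -4 + \frac{\sqrt{-1666 - 47}}{4} = -4 + \frac{\sqrt{-1713}}{4} = -4 + \frac{i \sqrt{1713}}{4} \approx -4.0 + 10.347 i$)
$2081 - l = 2081 - \left(-4 + \frac{i \sqrt{1713}}{4}\right) = 2081 + \left(4 - \frac{i \sqrt{1713}}{4}\right) = 2085 - \frac{i \sqrt{1713}}{4}$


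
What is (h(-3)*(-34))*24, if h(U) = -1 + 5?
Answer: -3264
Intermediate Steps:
h(U) = 4
(h(-3)*(-34))*24 = (4*(-34))*24 = -136*24 = -3264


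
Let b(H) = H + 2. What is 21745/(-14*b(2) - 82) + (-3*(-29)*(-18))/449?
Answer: -9979613/61962 ≈ -161.06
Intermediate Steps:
b(H) = 2 + H
21745/(-14*b(2) - 82) + (-3*(-29)*(-18))/449 = 21745/(-14*(2 + 2) - 82) + (-3*(-29)*(-18))/449 = 21745/(-14*4 - 82) + (87*(-18))*(1/449) = 21745/(-56 - 82) - 1566*1/449 = 21745/(-138) - 1566/449 = 21745*(-1/138) - 1566/449 = -21745/138 - 1566/449 = -9979613/61962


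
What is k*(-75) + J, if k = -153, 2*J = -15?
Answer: 22935/2 ≈ 11468.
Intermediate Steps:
J = -15/2 (J = (½)*(-15) = -15/2 ≈ -7.5000)
k*(-75) + J = -153*(-75) - 15/2 = 11475 - 15/2 = 22935/2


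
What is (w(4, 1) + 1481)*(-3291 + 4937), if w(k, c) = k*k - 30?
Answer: 2414682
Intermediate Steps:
w(k, c) = -30 + k**2 (w(k, c) = k**2 - 30 = -30 + k**2)
(w(4, 1) + 1481)*(-3291 + 4937) = ((-30 + 4**2) + 1481)*(-3291 + 4937) = ((-30 + 16) + 1481)*1646 = (-14 + 1481)*1646 = 1467*1646 = 2414682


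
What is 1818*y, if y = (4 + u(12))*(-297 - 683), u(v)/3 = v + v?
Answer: -135404640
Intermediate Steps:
u(v) = 6*v (u(v) = 3*(v + v) = 3*(2*v) = 6*v)
y = -74480 (y = (4 + 6*12)*(-297 - 683) = (4 + 72)*(-980) = 76*(-980) = -74480)
1818*y = 1818*(-74480) = -135404640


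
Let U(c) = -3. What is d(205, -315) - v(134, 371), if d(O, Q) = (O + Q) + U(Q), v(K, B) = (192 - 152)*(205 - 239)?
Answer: 1247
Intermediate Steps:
v(K, B) = -1360 (v(K, B) = 40*(-34) = -1360)
d(O, Q) = -3 + O + Q (d(O, Q) = (O + Q) - 3 = -3 + O + Q)
d(205, -315) - v(134, 371) = (-3 + 205 - 315) - 1*(-1360) = -113 + 1360 = 1247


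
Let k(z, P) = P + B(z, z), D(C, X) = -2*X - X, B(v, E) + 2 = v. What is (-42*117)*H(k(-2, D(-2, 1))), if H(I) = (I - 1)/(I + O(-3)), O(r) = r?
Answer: -19656/5 ≈ -3931.2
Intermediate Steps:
B(v, E) = -2 + v
D(C, X) = -3*X
k(z, P) = -2 + P + z (k(z, P) = P + (-2 + z) = -2 + P + z)
H(I) = (-1 + I)/(-3 + I) (H(I) = (I - 1)/(I - 3) = (-1 + I)/(-3 + I))
(-42*117)*H(k(-2, D(-2, 1))) = (-42*117)*((-1 + (-2 - 3*1 - 2))/(-3 + (-2 - 3*1 - 2))) = -4914*(-1 + (-2 - 3 - 2))/(-3 + (-2 - 3 - 2)) = -4914*(-1 - 7)/(-3 - 7) = -4914*(-8)/(-10) = -(-2457)*(-8)/5 = -4914*⅘ = -19656/5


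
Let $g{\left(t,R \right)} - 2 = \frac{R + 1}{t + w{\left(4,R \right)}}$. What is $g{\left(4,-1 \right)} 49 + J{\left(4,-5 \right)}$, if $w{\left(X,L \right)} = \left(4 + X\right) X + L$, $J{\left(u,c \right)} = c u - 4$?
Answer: $74$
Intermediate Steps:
$J{\left(u,c \right)} = -4 + c u$
$w{\left(X,L \right)} = L + X \left(4 + X\right)$ ($w{\left(X,L \right)} = X \left(4 + X\right) + L = L + X \left(4 + X\right)$)
$g{\left(t,R \right)} = 2 + \frac{1 + R}{32 + R + t}$ ($g{\left(t,R \right)} = 2 + \frac{R + 1}{t + \left(R + 4^{2} + 4 \cdot 4\right)} = 2 + \frac{1 + R}{t + \left(R + 16 + 16\right)} = 2 + \frac{1 + R}{t + \left(32 + R\right)} = 2 + \frac{1 + R}{32 + R + t}$)
$g{\left(4,-1 \right)} 49 + J{\left(4,-5 \right)} = \frac{65 + 2 \cdot 4 + 3 \left(-1\right)}{32 - 1 + 4} \cdot 49 - 24 = \frac{65 + 8 - 3}{35} \cdot 49 - 24 = \frac{1}{35} \cdot 70 \cdot 49 - 24 = 2 \cdot 49 - 24 = 98 - 24 = 74$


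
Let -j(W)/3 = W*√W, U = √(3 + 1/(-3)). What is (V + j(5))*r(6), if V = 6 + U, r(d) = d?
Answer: 36 - 90*√5 + 4*√6 ≈ -155.45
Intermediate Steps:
U = 2*√6/3 (U = √(3 + 1*(-⅓)) = √(3 - ⅓) = √(8/3) = 2*√6/3 ≈ 1.6330)
j(W) = -3*W^(3/2) (j(W) = -3*W*√W = -3*W^(3/2))
V = 6 + 2*√6/3 ≈ 7.6330
(V + j(5))*r(6) = ((6 + 2*√6/3) - 15*√5)*6 = (6 - 15*√5 + 2*√6/3)*6 = 36 - 90*√5 + 4*√6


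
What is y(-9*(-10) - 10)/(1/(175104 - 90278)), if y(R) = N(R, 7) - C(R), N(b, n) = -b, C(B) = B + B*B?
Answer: -556458560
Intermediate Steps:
C(B) = B + B**2
y(R) = -R - R*(1 + R)
y(-9*(-10) - 10)/(1/(175104 - 90278)) = ((-9*(-10) - 10)*(-2 - (-9*(-10) - 10)))/(1/(175104 - 90278)) = ((90 - 10)*(-2 - (90 - 10)))/(1/84826) = (80*(-2 - 1*80))/(1/84826) = (80*(-2 - 80))*84826 = (80*(-82))*84826 = -6560*84826 = -556458560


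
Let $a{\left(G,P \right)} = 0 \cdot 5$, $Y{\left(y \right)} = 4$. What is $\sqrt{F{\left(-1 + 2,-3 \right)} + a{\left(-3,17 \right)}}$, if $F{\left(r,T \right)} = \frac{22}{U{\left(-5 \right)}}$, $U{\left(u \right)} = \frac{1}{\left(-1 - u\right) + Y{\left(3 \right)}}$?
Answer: $4 \sqrt{11} \approx 13.266$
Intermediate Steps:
$U{\left(u \right)} = \frac{1}{3 - u}$ ($U{\left(u \right)} = \frac{1}{\left(-1 - u\right) + 4} = \frac{1}{3 - u}$)
$F{\left(r,T \right)} = 176$ ($F{\left(r,T \right)} = \frac{22}{\left(-1\right) \frac{1}{-3 - 5}} = \frac{22}{\left(-1\right) \frac{1}{-8}} = \frac{22}{\left(-1\right) \left(- \frac{1}{8}\right)} = 22 \frac{1}{\frac{1}{8}} = 22 \cdot 8 = 176$)
$a{\left(G,P \right)} = 0$
$\sqrt{F{\left(-1 + 2,-3 \right)} + a{\left(-3,17 \right)}} = \sqrt{176 + 0} = \sqrt{176} = 4 \sqrt{11}$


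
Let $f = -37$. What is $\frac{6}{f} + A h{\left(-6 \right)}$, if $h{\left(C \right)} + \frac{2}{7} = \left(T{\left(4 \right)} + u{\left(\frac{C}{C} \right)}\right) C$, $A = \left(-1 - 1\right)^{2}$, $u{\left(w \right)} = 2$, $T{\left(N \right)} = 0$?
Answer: $- \frac{12770}{259} \approx -49.305$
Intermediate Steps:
$A = 4$ ($A = \left(-2\right)^{2} = 4$)
$h{\left(C \right)} = - \frac{2}{7} + 2 C$ ($h{\left(C \right)} = - \frac{2}{7} + \left(0 + 2\right) C = - \frac{2}{7} + 2 C$)
$\frac{6}{f} + A h{\left(-6 \right)} = \frac{6}{-37} + 4 \left(- \frac{2}{7} + 2 \left(-6\right)\right) = 6 \left(- \frac{1}{37}\right) + 4 \left(- \frac{2}{7} - 12\right) = - \frac{6}{37} + 4 \left(- \frac{86}{7}\right) = - \frac{6}{37} - \frac{344}{7} = - \frac{12770}{259}$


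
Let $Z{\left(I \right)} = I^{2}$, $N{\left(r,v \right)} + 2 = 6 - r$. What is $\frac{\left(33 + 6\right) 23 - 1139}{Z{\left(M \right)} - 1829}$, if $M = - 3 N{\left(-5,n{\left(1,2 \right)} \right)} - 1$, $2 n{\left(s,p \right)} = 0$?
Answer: $\frac{22}{95} \approx 0.23158$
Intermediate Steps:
$n{\left(s,p \right)} = 0$ ($n{\left(s,p \right)} = \frac{1}{2} \cdot 0 = 0$)
$N{\left(r,v \right)} = 4 - r$ ($N{\left(r,v \right)} = -2 - \left(-6 + r\right) = 4 - r$)
$M = -28$ ($M = - 3 \left(4 - -5\right) - 1 = - 3 \left(4 + 5\right) - 1 = \left(-3\right) 9 - 1 = -27 - 1 = -28$)
$\frac{\left(33 + 6\right) 23 - 1139}{Z{\left(M \right)} - 1829} = \frac{\left(33 + 6\right) 23 - 1139}{\left(-28\right)^{2} - 1829} = \frac{39 \cdot 23 - 1139}{784 - 1829} = \frac{897 - 1139}{-1045} = \left(-242\right) \left(- \frac{1}{1045}\right) = \frac{22}{95}$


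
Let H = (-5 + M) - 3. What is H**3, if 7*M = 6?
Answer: -125000/343 ≈ -364.43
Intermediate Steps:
M = 6/7 (M = (1/7)*6 = 6/7 ≈ 0.85714)
H = -50/7 (H = (-5 + 6/7) - 3 = -29/7 - 3 = -50/7 ≈ -7.1429)
H**3 = (-50/7)**3 = -125000/343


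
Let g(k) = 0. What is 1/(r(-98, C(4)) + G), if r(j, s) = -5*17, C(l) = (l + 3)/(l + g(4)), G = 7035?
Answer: 1/6950 ≈ 0.00014388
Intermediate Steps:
C(l) = (3 + l)/l (C(l) = (l + 3)/(l + 0) = (3 + l)/l)
r(j, s) = -85
1/(r(-98, C(4)) + G) = 1/(-85 + 7035) = 1/6950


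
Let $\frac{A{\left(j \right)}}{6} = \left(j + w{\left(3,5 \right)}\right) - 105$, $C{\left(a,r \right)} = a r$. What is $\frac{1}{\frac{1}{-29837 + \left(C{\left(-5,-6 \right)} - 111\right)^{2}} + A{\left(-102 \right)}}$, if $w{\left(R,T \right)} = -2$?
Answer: $- \frac{23276}{29188105} \approx -0.00079745$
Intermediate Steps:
$A{\left(j \right)} = -642 + 6 j$ ($A{\left(j \right)} = 6 \left(\left(j - 2\right) - 105\right) = 6 \left(\left(-2 + j\right) - 105\right) = 6 \left(-107 + j\right) = -642 + 6 j$)
$\frac{1}{\frac{1}{-29837 + \left(C{\left(-5,-6 \right)} - 111\right)^{2}} + A{\left(-102 \right)}} = \frac{1}{\frac{1}{-29837 + \left(\left(-5\right) \left(-6\right) - 111\right)^{2}} + \left(-642 + 6 \left(-102\right)\right)} = \frac{1}{\frac{1}{-29837 + \left(30 - 111\right)^{2}} - 1254} = \frac{1}{\frac{1}{-29837 + \left(-81\right)^{2}} - 1254} = \frac{1}{\frac{1}{-29837 + 6561} - 1254} = \frac{1}{\frac{1}{-23276} - 1254} = \frac{1}{- \frac{1}{23276} - 1254} = \frac{1}{- \frac{29188105}{23276}} = - \frac{23276}{29188105}$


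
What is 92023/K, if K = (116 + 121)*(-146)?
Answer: -92023/34602 ≈ -2.6595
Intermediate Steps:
K = -34602 (K = 237*(-146) = -34602)
92023/K = 92023/(-34602) = 92023*(-1/34602) = -92023/34602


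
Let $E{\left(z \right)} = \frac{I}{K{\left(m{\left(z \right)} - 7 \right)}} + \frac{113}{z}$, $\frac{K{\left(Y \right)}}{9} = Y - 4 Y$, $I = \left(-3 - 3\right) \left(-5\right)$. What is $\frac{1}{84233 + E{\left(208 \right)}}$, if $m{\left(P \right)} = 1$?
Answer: $\frac{5616}{473056619} \approx 1.1872 \cdot 10^{-5}$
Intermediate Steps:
$I = 30$ ($I = \left(-6\right) \left(-5\right) = 30$)
$K{\left(Y \right)} = - 27 Y$ ($K{\left(Y \right)} = 9 \left(Y - 4 Y\right) = 9 \left(- 3 Y\right) = - 27 Y$)
$E{\left(z \right)} = \frac{5}{27} + \frac{113}{z}$ ($E{\left(z \right)} = \frac{30}{\left(-27\right) \left(1 - 7\right)} + \frac{113}{z} = \frac{30}{\left(-27\right) \left(-6\right)} + \frac{113}{z} = \frac{30}{162} + \frac{113}{z} = 30 \cdot \frac{1}{162} + \frac{113}{z} = \frac{5}{27} + \frac{113}{z}$)
$\frac{1}{84233 + E{\left(208 \right)}} = \frac{1}{84233 + \left(\frac{5}{27} + \frac{113}{208}\right)} = \frac{1}{84233 + \frac{4091}{5616}} = \frac{1}{\frac{473056619}{5616}} = \frac{5616}{473056619}$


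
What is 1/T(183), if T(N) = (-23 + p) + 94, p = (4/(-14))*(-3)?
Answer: 7/503 ≈ 0.013917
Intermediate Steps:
p = 6/7 (p = (4*(-1/14))*(-3) = -2/7*(-3) = 6/7 ≈ 0.85714)
T(N) = 503/7 (T(N) = (-23 + 6/7) + 94 = -155/7 + 94 = 503/7)
1/T(183) = 1/(503/7) = 7/503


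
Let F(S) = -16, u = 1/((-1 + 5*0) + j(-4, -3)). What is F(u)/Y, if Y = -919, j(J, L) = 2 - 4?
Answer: 16/919 ≈ 0.017410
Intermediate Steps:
j(J, L) = -2
u = -⅓ (u = 1/((-1 + 5*0) - 2) = 1/((-1 + 0) - 2) = 1/(-1 - 2) = 1/(-3) = -⅓ ≈ -0.33333)
F(u)/Y = -16/(-919) = -16*(-1/919) = 16/919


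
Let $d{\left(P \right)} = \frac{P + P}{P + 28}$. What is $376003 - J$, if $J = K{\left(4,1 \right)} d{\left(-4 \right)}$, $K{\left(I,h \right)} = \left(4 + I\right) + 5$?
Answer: $\frac{1128022}{3} \approx 3.7601 \cdot 10^{5}$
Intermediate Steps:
$d{\left(P \right)} = \frac{2 P}{28 + P}$
$K{\left(I,h \right)} = 9 + I$
$J = - \frac{13}{3}$ ($J = \left(9 + 4\right) 2 \left(-4\right) \frac{1}{28 - 4} = 13 \cdot 2 \left(-4\right) \frac{1}{24} = 13 \left(- \frac{1}{3}\right) = - \frac{13}{3} \approx -4.3333$)
$376003 - J = 376003 - - \frac{13}{3} = 376003 + \frac{13}{3} = \frac{1128022}{3}$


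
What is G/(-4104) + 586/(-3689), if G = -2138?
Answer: 2741069/7569828 ≈ 0.36210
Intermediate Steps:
G/(-4104) + 586/(-3689) = -2138/(-4104) + 586/(-3689) = -2138*(-1/4104) + 586*(-1/3689) = 1069/2052 - 586/3689 = 2741069/7569828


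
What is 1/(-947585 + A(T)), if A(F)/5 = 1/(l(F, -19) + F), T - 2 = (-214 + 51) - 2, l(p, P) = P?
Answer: -182/172460475 ≈ -1.0553e-6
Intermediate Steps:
T = -163 (T = 2 + ((-214 + 51) - 2) = 2 + (-163 - 2) = 2 - 165 = -163)
A(F) = 5/(-19 + F)
1/(-947585 + A(T)) = 1/(-947585 + 5/(-19 - 163)) = 1/(-947585 + 5/(-182)) = 1/(-947585 + 5*(-1/182)) = 1/(-947585 - 5/182) = 1/(-172460475/182) = -182/172460475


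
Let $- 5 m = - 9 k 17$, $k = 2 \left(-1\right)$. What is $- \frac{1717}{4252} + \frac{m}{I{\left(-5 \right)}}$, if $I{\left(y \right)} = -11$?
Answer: $\frac{1206677}{233860} \approx 5.1598$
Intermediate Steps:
$k = -2$
$m = - \frac{306}{5}$ ($m = - \frac{\left(-9\right) \left(-2\right) 17}{5} = - \frac{18 \cdot 17}{5} = \left(- \frac{1}{5}\right) 306 = - \frac{306}{5} \approx -61.2$)
$- \frac{1717}{4252} + \frac{m}{I{\left(-5 \right)}} = - \frac{1717}{4252} - \frac{306}{5 \left(-11\right)} = \left(-1717\right) \frac{1}{4252} - - \frac{306}{55} = - \frac{1717}{4252} + \frac{306}{55} = \frac{1206677}{233860}$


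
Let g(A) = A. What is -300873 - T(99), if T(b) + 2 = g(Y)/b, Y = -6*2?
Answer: -9928739/33 ≈ -3.0087e+5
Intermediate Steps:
Y = -12
T(b) = -2 - 12/b
-300873 - T(99) = -300873 - (-2 - 12/99) = -300873 - (-2 - 12*1/99) = -300873 - (-2 - 4/33) = -300873 - 1*(-70/33) = -300873 + 70/33 = -9928739/33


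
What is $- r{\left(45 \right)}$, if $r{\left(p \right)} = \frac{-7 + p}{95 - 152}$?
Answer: $\frac{2}{3} \approx 0.66667$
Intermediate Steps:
$r{\left(p \right)} = \frac{7}{57} - \frac{p}{57}$ ($r{\left(p \right)} = \frac{-7 + p}{-57} = \left(-7 + p\right) \left(- \frac{1}{57}\right) = \frac{7}{57} - \frac{p}{57}$)
$- r{\left(45 \right)} = - (\frac{7}{57} - \frac{15}{19}) = \left(-1\right) \left(- \frac{2}{3}\right) = \frac{2}{3}$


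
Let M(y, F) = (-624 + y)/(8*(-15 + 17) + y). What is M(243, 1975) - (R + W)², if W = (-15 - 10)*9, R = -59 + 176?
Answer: -3021357/259 ≈ -11665.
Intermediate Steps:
R = 117
M(y, F) = (-624 + y)/(16 + y) (M(y, F) = (-624 + y)/(8*2 + y) = (-624 + y)/(16 + y))
W = -225 (W = -25*9 = -225)
M(243, 1975) - (R + W)² = (-624 + 243)/(16 + 243) - (117 - 225)² = -381/259 - 1*(-108)² = (1/259)*(-381) - 1*11664 = -381/259 - 11664 = -3021357/259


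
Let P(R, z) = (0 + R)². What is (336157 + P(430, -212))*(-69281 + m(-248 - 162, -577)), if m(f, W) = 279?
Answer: -35953975114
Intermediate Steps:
P(R, z) = R²
(336157 + P(430, -212))*(-69281 + m(-248 - 162, -577)) = (336157 + 430²)*(-69281 + 279) = (336157 + 184900)*(-69002) = 521057*(-69002) = -35953975114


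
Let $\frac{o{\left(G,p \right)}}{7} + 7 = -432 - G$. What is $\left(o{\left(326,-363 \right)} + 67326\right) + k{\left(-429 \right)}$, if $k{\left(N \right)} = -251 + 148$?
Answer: $61868$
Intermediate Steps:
$o{\left(G,p \right)} = -3073 - 7 G$ ($o{\left(G,p \right)} = -49 + 7 \left(-432 - G\right) = -49 - \left(3024 + 7 G\right) = -3073 - 7 G$)
$k{\left(N \right)} = -103$
$\left(o{\left(326,-363 \right)} + 67326\right) + k{\left(-429 \right)} = \left(\left(-3073 - 2282\right) + 67326\right) - 103 = \left(-5355 + 67326\right) - 103 = 61971 - 103 = 61868$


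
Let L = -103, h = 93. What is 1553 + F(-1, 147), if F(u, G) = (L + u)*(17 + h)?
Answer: -9887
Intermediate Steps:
F(u, G) = -11330 + 110*u (F(u, G) = (-103 + u)*(17 + 93) = (-103 + u)*110 = -11330 + 110*u)
1553 + F(-1, 147) = 1553 + (-11330 + 110*(-1)) = 1553 + (-11330 - 110) = 1553 - 11440 = -9887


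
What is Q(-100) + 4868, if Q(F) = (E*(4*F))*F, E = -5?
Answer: -195132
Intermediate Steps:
Q(F) = -20*F² (Q(F) = (-20*F)*F = -20*F²)
Q(-100) + 4868 = -20*(-100)² + 4868 = -20*10000 + 4868 = -200000 + 4868 = -195132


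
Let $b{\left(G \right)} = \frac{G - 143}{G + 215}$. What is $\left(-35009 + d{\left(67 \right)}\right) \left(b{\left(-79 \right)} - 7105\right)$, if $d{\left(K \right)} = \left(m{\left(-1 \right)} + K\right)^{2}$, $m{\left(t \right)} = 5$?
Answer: $\frac{14412961075}{68} \approx 2.1196 \cdot 10^{8}$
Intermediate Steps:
$b{\left(G \right)} = \frac{-143 + G}{215 + G}$
$d{\left(K \right)} = \left(5 + K\right)^{2}$
$\left(-35009 + d{\left(67 \right)}\right) \left(b{\left(-79 \right)} - 7105\right) = \left(-35009 + \left(5 + 67\right)^{2}\right) \left(\frac{-143 - 79}{215 - 79} - 7105\right) = \left(-35009 + 72^{2}\right) \left(\frac{1}{136} \left(-222\right) - 7105\right) = \left(-35009 + 5184\right) \left(\frac{1}{136} \left(-222\right) - 7105\right) = - 29825 \left(- \frac{111}{68} - 7105\right) = \left(-29825\right) \left(- \frac{483251}{68}\right) = \frac{14412961075}{68}$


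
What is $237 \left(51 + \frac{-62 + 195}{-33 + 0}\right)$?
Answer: $\frac{122450}{11} \approx 11132.0$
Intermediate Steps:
$237 \left(51 + \frac{-62 + 195}{-33 + 0}\right) = 237 \left(51 + \frac{133}{-33}\right) = 237 \left(51 + 133 \left(- \frac{1}{33}\right)\right) = 237 \left(51 - \frac{133}{33}\right) = 237 \cdot \frac{1550}{33} = \frac{122450}{11}$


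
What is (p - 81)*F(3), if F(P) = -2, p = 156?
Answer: -150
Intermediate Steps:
(p - 81)*F(3) = (156 - 81)*(-2) = 75*(-2) = -150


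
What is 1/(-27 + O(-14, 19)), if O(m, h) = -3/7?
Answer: -7/192 ≈ -0.036458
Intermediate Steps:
O(m, h) = -3/7 (O(m, h) = -3*1/7 = -3/7)
1/(-27 + O(-14, 19)) = 1/(-27 - 3/7) = 1/(-192/7) = -7/192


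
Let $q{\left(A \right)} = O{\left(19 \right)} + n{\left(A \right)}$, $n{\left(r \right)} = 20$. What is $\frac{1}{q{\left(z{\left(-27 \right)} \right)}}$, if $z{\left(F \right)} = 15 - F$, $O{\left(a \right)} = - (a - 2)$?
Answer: $\frac{1}{3} \approx 0.33333$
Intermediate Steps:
$O{\left(a \right)} = 2 - a$ ($O{\left(a \right)} = - (-2 + a) = 2 - a$)
$q{\left(A \right)} = 3$ ($q{\left(A \right)} = \left(2 - 19\right) + 20 = -17 + 20 = 3$)
$\frac{1}{q{\left(z{\left(-27 \right)} \right)}} = \frac{1}{3}$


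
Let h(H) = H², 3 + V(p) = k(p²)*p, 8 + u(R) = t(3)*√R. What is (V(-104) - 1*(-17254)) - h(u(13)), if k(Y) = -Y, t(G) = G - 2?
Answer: 1142038 + 16*√13 ≈ 1.1421e+6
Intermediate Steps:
t(G) = -2 + G
u(R) = -8 + √R (u(R) = -8 + (-2 + 3)*√R = -8 + 1*√R = -8 + √R)
V(p) = -3 - p³ (V(p) = -3 + (-p²)*p = -3 - p³)
(V(-104) - 1*(-17254)) - h(u(13)) = ((-3 - 1*(-104)³) - 1*(-17254)) - (-8 + √13)² = ((-3 - 1*(-1124864)) + 17254) - (-8 + √13)² = ((-3 + 1124864) + 17254) - (-8 + √13)² = (1124861 + 17254) - (-8 + √13)² = 1142115 - (-8 + √13)²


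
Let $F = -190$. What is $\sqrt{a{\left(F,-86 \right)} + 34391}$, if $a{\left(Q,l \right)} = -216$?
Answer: $5 \sqrt{1367} \approx 184.86$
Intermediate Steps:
$\sqrt{a{\left(F,-86 \right)} + 34391} = \sqrt{-216 + 34391} = \sqrt{34175} = 5 \sqrt{1367}$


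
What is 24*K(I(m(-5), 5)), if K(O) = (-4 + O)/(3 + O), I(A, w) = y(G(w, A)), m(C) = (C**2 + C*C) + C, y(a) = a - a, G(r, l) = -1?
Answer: -32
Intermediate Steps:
y(a) = 0
m(C) = C + 2*C**2 (m(C) = (C**2 + C**2) + C = 2*C**2 + C = C + 2*C**2)
I(A, w) = 0
K(O) = (-4 + O)/(3 + O)
24*K(I(m(-5), 5)) = 24*((-4 + 0)/(3 + 0)) = 24*(-4/3) = -32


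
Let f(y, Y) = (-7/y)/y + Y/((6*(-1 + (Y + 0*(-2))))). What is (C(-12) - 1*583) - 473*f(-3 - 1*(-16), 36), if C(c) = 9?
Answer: -3758947/5915 ≈ -635.49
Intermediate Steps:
f(y, Y) = -7/y² + Y/(-6 + 6*Y) (f(y, Y) = -7/y² + Y/((6*(-1 + (Y + 0)))) = -7/y² + Y/((6*(-1 + Y))) = -7/y² + Y/(-6 + 6*Y))
(C(-12) - 1*583) - 473*f(-3 - 1*(-16), 36) = (9 - 1*583) - 473*(42 - 42*36 + 36*(-3 - 1*(-16))²)/(6*(-3 - 1*(-16))²*(-1 + 36)) = (9 - 583) - 473*(42 - 1512 + 36*(-3 + 16)²)/(6*(-3 + 16)²*35) = -574 - 473*(42 - 1512 + 36*13²)/(6*13²*35) = -574 - 473*(42 - 1512 + 36*169)/(6*169*35) = -574 - 473*(42 - 1512 + 6084)/(6*169*35) = -574 - 473*4614/(6*169*35) = -574 - 473*769/5915 = -574 - 363737/5915 = -3758947/5915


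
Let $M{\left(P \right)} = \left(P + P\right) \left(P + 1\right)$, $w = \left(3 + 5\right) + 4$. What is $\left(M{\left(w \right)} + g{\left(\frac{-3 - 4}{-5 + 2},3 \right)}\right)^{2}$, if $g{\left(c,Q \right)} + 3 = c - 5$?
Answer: $\frac{844561}{9} \approx 93840.0$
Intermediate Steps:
$w = 12$ ($w = 8 + 4 = 12$)
$M{\left(P \right)} = 2 P \left(1 + P\right)$
$g{\left(c,Q \right)} = -8 + c$ ($g{\left(c,Q \right)} = -3 + \left(c - 5\right) = -3 + \left(-5 + c\right) = -8 + c$)
$\left(M{\left(w \right)} + g{\left(\frac{-3 - 4}{-5 + 2},3 \right)}\right)^{2} = \left(2 \cdot 12 \left(1 + 12\right) - \left(8 - \frac{-3 - 4}{-5 + 2}\right)\right)^{2} = \left(2 \cdot 12 \cdot 13 - \left(8 + \frac{7}{-3}\right)\right)^{2} = \left(312 - \frac{17}{3}\right)^{2} = \left(\frac{919}{3}\right)^{2} = \frac{844561}{9}$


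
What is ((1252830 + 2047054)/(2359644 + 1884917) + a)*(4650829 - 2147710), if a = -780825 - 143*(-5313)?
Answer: -960559799671506/18217 ≈ -5.2729e+10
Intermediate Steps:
a = -21066 (a = -780825 + 759759 = -21066)
((1252830 + 2047054)/(2359644 + 1884917) + a)*(4650829 - 2147710) = ((1252830 + 2047054)/(2359644 + 1884917) - 21066)*(4650829 - 2147710) = (3299884/4244561 - 21066)*2503119 = -89412622142/4244561*2503119 = -960559799671506/18217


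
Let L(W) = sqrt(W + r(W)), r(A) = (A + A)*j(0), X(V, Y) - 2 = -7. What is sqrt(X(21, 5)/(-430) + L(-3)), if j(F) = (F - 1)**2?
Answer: sqrt(86 + 22188*I)/86 ≈ 1.2271 + 1.2224*I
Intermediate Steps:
j(F) = (-1 + F)**2
X(V, Y) = -5 (X(V, Y) = 2 - 7 = -5)
r(A) = 2*A (r(A) = (A + A)*(-1 + 0)**2 = (2*A)*(-1)**2 = (2*A)*1 = 2*A)
L(W) = sqrt(3)*sqrt(W) (L(W) = sqrt(W + 2*W) = sqrt(3*W) = sqrt(3)*sqrt(W))
sqrt(X(21, 5)/(-430) + L(-3)) = sqrt(-5/(-430) + sqrt(3)*sqrt(-3)) = sqrt(-5*(-1/430) + sqrt(3)*(I*sqrt(3))) = sqrt(1/86 + 3*I)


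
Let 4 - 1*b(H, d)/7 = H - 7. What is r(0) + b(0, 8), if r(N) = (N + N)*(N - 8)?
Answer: 77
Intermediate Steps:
r(N) = 2*N*(-8 + N) (r(N) = (2*N)*(-8 + N) = 2*N*(-8 + N))
b(H, d) = 77 - 7*H (b(H, d) = 28 - 7*(H - 7) = 28 - 7*(-7 + H) = 28 + (49 - 7*H) = 77 - 7*H)
r(0) + b(0, 8) = 2*0*(-8 + 0) + (77 - 7*0) = 2*0*(-8) + (77 + 0) = 0 + 77 = 77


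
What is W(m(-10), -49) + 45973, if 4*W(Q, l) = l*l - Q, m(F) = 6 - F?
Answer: 186277/4 ≈ 46569.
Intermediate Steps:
W(Q, l) = -Q/4 + l**2/4 (W(Q, l) = (l*l - Q)/4 = (l**2 - Q)/4 = -Q/4 + l**2/4)
W(m(-10), -49) + 45973 = (-(6 - 1*(-10))/4 + (1/4)*(-49)**2) + 45973 = (-(6 + 10)/4 + (1/4)*2401) + 45973 = (-1/4*16 + 2401/4) + 45973 = (-4 + 2401/4) + 45973 = 2385/4 + 45973 = 186277/4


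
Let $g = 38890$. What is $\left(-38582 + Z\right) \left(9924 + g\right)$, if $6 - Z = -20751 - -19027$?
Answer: $-1798893528$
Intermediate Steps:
$Z = 1730$ ($Z = 6 - \left(-20751 - -19027\right) = 6 - \left(-20751 + 19027\right) = 6 - -1724 = 6 + 1724 = 1730$)
$\left(-38582 + Z\right) \left(9924 + g\right) = \left(-38582 + 1730\right) \left(9924 + 38890\right) = \left(-36852\right) 48814 = -1798893528$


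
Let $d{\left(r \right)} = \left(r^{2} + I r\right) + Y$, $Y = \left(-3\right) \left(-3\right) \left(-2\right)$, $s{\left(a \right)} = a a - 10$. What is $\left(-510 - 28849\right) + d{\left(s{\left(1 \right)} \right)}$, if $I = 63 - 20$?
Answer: $-29683$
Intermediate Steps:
$I = 43$ ($I = 63 - 20 = 43$)
$s{\left(a \right)} = -10 + a^{2}$ ($s{\left(a \right)} = a^{2} - 10 = -10 + a^{2}$)
$Y = -18$ ($Y = 9 \left(-2\right) = -18$)
$d{\left(r \right)} = -18 + r^{2} + 43 r$ ($d{\left(r \right)} = \left(r^{2} + 43 r\right) - 18 = -18 + r^{2} + 43 r$)
$\left(-510 - 28849\right) + d{\left(s{\left(1 \right)} \right)} = \left(-510 - 28849\right) + \left(-18 + \left(-10 + 1^{2}\right)^{2} + 43 \left(-10 + 1^{2}\right)\right) = -29359 + \left(-18 + \left(-10 + 1\right)^{2} + 43 \left(-10 + 1\right)\right) = -29359 + \left(-18 + \left(-9\right)^{2} + 43 \left(-9\right)\right) = -29359 - 324 = -29683$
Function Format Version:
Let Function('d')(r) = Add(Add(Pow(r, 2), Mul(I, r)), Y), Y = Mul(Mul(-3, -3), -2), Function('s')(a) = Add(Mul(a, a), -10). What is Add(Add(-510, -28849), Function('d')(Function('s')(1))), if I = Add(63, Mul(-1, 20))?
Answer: -29683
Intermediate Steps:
I = 43 (I = Add(63, -20) = 43)
Function('s')(a) = Add(-10, Pow(a, 2)) (Function('s')(a) = Add(Pow(a, 2), -10) = Add(-10, Pow(a, 2)))
Y = -18 (Y = Mul(9, -2) = -18)
Function('d')(r) = Add(-18, Pow(r, 2), Mul(43, r)) (Function('d')(r) = Add(Add(Pow(r, 2), Mul(43, r)), -18) = Add(-18, Pow(r, 2), Mul(43, r)))
Add(Add(-510, -28849), Function('d')(Function('s')(1))) = Add(Add(-510, -28849), Add(-18, Pow(Add(-10, Pow(1, 2)), 2), Mul(43, Add(-10, Pow(1, 2))))) = Add(-29359, Add(-18, Pow(Add(-10, 1), 2), Mul(43, Add(-10, 1)))) = Add(-29359, Add(-18, Pow(-9, 2), Mul(43, -9))) = Add(-29359, Add(-18, 81, -387)) = Add(-29359, -324) = -29683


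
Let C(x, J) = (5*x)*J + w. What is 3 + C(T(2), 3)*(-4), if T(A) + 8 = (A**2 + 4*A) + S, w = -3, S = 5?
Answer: -525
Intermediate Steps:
T(A) = -3 + A**2 + 4*A (T(A) = -8 + ((A**2 + 4*A) + 5) = -8 + (5 + A**2 + 4*A) = -3 + A**2 + 4*A)
C(x, J) = -3 + 5*J*x (C(x, J) = (5*x)*J - 3 = 5*J*x - 3 = -3 + 5*J*x)
3 + C(T(2), 3)*(-4) = 3 + (-3 + 5*3*(-3 + 2**2 + 4*2))*(-4) = 3 + (-3 + 5*3*(-3 + 4 + 8))*(-4) = 3 + (-3 + 5*3*9)*(-4) = 3 + (-3 + 135)*(-4) = 3 + 132*(-4) = 3 - 528 = -525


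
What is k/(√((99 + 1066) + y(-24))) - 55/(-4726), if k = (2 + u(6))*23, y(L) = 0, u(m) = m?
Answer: 55/4726 + 184*√1165/1165 ≈ 5.4025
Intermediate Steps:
k = 184 (k = (2 + 6)*23 = 8*23 = 184)
k/(√((99 + 1066) + y(-24))) - 55/(-4726) = 184/(√((99 + 1066) + 0)) - 55/(-4726) = 184/(√(1165 + 0)) - 55*(-1/4726) = 184/(√1165) + 55/4726 = 184*(√1165/1165) + 55/4726 = 184*√1165/1165 + 55/4726 = 55/4726 + 184*√1165/1165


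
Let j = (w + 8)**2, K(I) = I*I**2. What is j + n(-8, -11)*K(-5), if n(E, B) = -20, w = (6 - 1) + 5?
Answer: 2824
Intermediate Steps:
K(I) = I**3
w = 10 (w = 5 + 5 = 10)
j = 324 (j = (10 + 8)**2 = 18**2 = 324)
j + n(-8, -11)*K(-5) = 324 - 20*(-5)**3 = 324 - 20*(-125) = 324 + 2500 = 2824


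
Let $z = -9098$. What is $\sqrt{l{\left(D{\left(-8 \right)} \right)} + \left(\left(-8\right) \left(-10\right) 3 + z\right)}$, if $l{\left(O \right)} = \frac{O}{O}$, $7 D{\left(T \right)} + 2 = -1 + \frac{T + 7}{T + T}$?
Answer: $i \sqrt{8857} \approx 94.112 i$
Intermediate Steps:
$D{\left(T \right)} = - \frac{3}{7} + \frac{7 + T}{14 T}$ ($D{\left(T \right)} = - \frac{2}{7} + \frac{-1 + \frac{T + 7}{T + T}}{7} = - \frac{2}{7} + \frac{-1 + \frac{7 + T}{2 T}}{7} = - \frac{2}{7} - \left(\frac{1}{7} - \frac{7 + T}{14 T}\right) = - \frac{3}{7} + \frac{7 + T}{14 T}$)
$l{\left(O \right)} = 1$
$\sqrt{l{\left(D{\left(-8 \right)} \right)} + \left(\left(-8\right) \left(-10\right) 3 + z\right)} = \sqrt{1 - \left(9098 - \left(-8\right) \left(-10\right) 3\right)} = \sqrt{1 + \left(80 \cdot 3 - 9098\right)} = \sqrt{1 + \left(240 - 9098\right)} = \sqrt{1 - 8858} = \sqrt{-8857} = i \sqrt{8857}$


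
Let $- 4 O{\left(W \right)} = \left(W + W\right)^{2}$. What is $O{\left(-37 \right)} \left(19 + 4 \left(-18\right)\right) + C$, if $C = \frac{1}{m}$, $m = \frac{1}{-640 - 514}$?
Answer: $71403$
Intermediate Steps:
$m = - \frac{1}{1154}$ ($m = \frac{1}{-1154} = - \frac{1}{1154} \approx -0.00086655$)
$C = -1154$ ($C = \frac{1}{- \frac{1}{1154}} = -1154$)
$O{\left(W \right)} = - W^{2}$ ($O{\left(W \right)} = - \frac{\left(W + W\right)^{2}}{4} = - \frac{\left(2 W\right)^{2}}{4} = - \frac{4 W^{2}}{4} = - W^{2}$)
$O{\left(-37 \right)} \left(19 + 4 \left(-18\right)\right) + C = - \left(-37\right)^{2} \left(19 + 4 \left(-18\right)\right) - 1154 = \left(-1\right) 1369 \left(19 - 72\right) - 1154 = \left(-1369\right) \left(-53\right) - 1154 = 72557 - 1154 = 71403$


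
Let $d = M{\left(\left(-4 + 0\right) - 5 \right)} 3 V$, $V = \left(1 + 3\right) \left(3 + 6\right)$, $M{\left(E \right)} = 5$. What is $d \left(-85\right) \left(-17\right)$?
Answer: $780300$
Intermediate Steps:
$V = 36$ ($V = 4 \cdot 9 = 36$)
$d = 540$ ($d = 5 \cdot 3 \cdot 36 = 15 \cdot 36 = 540$)
$d \left(-85\right) \left(-17\right) = 540 \left(-85\right) \left(-17\right) = \left(-45900\right) \left(-17\right) = 780300$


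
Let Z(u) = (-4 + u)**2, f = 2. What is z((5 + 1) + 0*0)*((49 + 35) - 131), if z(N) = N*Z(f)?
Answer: -1128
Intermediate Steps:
z(N) = 4*N (z(N) = N*(-4 + 2)**2 = N*(-2)**2 = N*4 = 4*N)
z((5 + 1) + 0*0)*((49 + 35) - 131) = (4*((5 + 1) + 0*0))*((49 + 35) - 131) = (4*(6 + 0))*(84 - 131) = (4*6)*(-47) = 24*(-47) = -1128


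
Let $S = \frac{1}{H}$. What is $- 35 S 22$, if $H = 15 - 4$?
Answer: $-70$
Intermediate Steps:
$H = 11$
$S = \frac{1}{11} \approx 0.090909$
$- 35 S 22 = \left(-35\right) \frac{1}{11} \cdot 22 = \left(- \frac{35}{11}\right) 22 = -70$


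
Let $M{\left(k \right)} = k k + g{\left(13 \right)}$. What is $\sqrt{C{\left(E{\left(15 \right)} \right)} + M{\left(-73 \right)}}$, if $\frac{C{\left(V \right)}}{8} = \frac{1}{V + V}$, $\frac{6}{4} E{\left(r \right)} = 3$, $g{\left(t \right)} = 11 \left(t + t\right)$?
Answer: $\sqrt{5617} \approx 74.947$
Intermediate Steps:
$g{\left(t \right)} = 22 t$ ($g{\left(t \right)} = 11 \cdot 2 t = 22 t$)
$E{\left(r \right)} = 2$ ($E{\left(r \right)} = \frac{2}{3} \cdot 3 = 2$)
$C{\left(V \right)} = \frac{4}{V}$ ($C{\left(V \right)} = \frac{8}{V + V} = \frac{8}{2 V} = 8 \frac{1}{2 V} = \frac{4}{V}$)
$M{\left(k \right)} = 286 + k^{2}$ ($M{\left(k \right)} = k k + 22 \cdot 13 = k^{2} + 286 = 286 + k^{2}$)
$\sqrt{C{\left(E{\left(15 \right)} \right)} + M{\left(-73 \right)}} = \sqrt{\frac{4}{2} + \left(286 + \left(-73\right)^{2}\right)} = \sqrt{4 \cdot \frac{1}{2} + \left(286 + 5329\right)} = \sqrt{2 + 5615} = \sqrt{5617}$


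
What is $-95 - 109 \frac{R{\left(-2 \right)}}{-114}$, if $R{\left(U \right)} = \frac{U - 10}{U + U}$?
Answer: $- \frac{3501}{38} \approx -92.132$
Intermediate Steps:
$R{\left(U \right)} = \frac{-10 + U}{2 U}$
$-95 - 109 \frac{R{\left(-2 \right)}}{-114} = -95 - 109 \frac{\frac{1}{2} \frac{1}{-2} \left(-10 - 2\right)}{-114} = -95 - 109 \cdot \frac{1}{2} \left(- \frac{1}{2}\right) \left(-12\right) \left(- \frac{1}{114}\right) = -95 - 109 \cdot 3 \left(- \frac{1}{114}\right) = -95 - - \frac{109}{38} = -95 + \frac{109}{38} = - \frac{3501}{38}$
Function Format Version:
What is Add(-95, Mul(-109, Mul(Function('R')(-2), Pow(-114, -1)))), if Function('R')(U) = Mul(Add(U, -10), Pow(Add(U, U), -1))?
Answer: Rational(-3501, 38) ≈ -92.132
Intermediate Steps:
Function('R')(U) = Mul(Rational(1, 2), Pow(U, -1), Add(-10, U)) (Function('R')(U) = Mul(Add(-10, U), Pow(Mul(2, U), -1)) = Mul(Add(-10, U), Mul(Rational(1, 2), Pow(U, -1))) = Mul(Rational(1, 2), Pow(U, -1), Add(-10, U)))
Add(-95, Mul(-109, Mul(Function('R')(-2), Pow(-114, -1)))) = Add(-95, Mul(-109, Mul(Mul(Rational(1, 2), Pow(-2, -1), Add(-10, -2)), Pow(-114, -1)))) = Add(-95, Mul(-109, Mul(Mul(Rational(1, 2), Rational(-1, 2), -12), Rational(-1, 114)))) = Add(-95, Mul(-109, Mul(3, Rational(-1, 114)))) = Add(-95, Mul(-109, Rational(-1, 38))) = Add(-95, Rational(109, 38)) = Rational(-3501, 38)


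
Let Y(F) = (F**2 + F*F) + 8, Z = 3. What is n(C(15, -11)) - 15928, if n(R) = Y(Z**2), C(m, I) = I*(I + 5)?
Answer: -15758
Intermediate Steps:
C(m, I) = I*(5 + I)
Y(F) = 8 + 2*F**2 (Y(F) = (F**2 + F**2) + 8 = 2*F**2 + 8 = 8 + 2*F**2)
n(R) = 170 (n(R) = 8 + 2*(3**2)**2 = 8 + 2*9**2 = 8 + 2*81 = 8 + 162 = 170)
n(C(15, -11)) - 15928 = 170 - 15928 = -15758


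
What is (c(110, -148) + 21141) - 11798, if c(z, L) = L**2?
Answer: 31247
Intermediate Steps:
(c(110, -148) + 21141) - 11798 = ((-148)**2 + 21141) - 11798 = (21904 + 21141) - 11798 = 43045 - 11798 = 31247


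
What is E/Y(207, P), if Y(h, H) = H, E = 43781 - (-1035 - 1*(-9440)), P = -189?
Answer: -11792/63 ≈ -187.17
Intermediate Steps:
E = 35376 (E = 43781 - (-1035 + 9440) = 43781 - 1*8405 = 43781 - 8405 = 35376)
E/Y(207, P) = 35376/(-189) = 35376*(-1/189) = -11792/63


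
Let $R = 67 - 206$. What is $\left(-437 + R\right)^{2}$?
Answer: $331776$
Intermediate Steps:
$R = -139$
$\left(-437 + R\right)^{2} = \left(-437 - 139\right)^{2} = \left(-576\right)^{2} = 331776$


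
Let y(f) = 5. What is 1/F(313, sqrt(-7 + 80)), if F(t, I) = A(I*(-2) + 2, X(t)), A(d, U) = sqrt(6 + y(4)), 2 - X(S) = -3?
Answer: sqrt(11)/11 ≈ 0.30151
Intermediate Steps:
X(S) = 5 (X(S) = 2 - 1*(-3) = 2 + 3 = 5)
A(d, U) = sqrt(11) (A(d, U) = sqrt(6 + 5) = sqrt(11))
F(t, I) = sqrt(11)
1/F(313, sqrt(-7 + 80)) = 1/(sqrt(11)) = sqrt(11)/11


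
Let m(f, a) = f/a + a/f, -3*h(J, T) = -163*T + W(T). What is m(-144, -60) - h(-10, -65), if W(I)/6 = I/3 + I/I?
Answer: 69863/20 ≈ 3493.1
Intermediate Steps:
W(I) = 6 + 2*I (W(I) = 6*(I/3 + I/I) = 6*(I*(⅓) + 1) = 6*(I/3 + 1) = 6*(1 + I/3) = 6 + 2*I)
h(J, T) = -2 + 161*T/3 (h(J, T) = -(-163*T + (6 + 2*T))/3 = -(6 - 161*T)/3 = -2 + 161*T/3)
m(f, a) = a/f + f/a
m(-144, -60) - h(-10, -65) = (-60/(-144) - 144/(-60)) - (-2 + (161/3)*(-65)) = (-60*(-1/144) - 144*(-1/60)) - (-2 - 10465/3) = (5/12 + 12/5) - 1*(-10471/3) = 169/60 + 10471/3 = 69863/20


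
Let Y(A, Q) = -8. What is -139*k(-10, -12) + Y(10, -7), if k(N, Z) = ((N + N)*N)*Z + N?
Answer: 334982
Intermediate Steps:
k(N, Z) = N + 2*Z*N² (k(N, Z) = ((2*N)*N)*Z + N = (2*N²)*Z + N = 2*Z*N² + N = N + 2*Z*N²)
-139*k(-10, -12) + Y(10, -7) = -(-1390)*(1 + 2*(-10)*(-12)) - 8 = -(-1390)*(1 + 240) - 8 = -(-1390)*241 - 8 = -139*(-2410) - 8 = 334990 - 8 = 334982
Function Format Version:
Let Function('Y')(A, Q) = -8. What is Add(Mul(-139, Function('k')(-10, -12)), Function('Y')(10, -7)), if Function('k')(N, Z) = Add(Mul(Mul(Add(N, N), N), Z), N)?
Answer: 334982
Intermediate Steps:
Function('k')(N, Z) = Add(N, Mul(2, Z, Pow(N, 2))) (Function('k')(N, Z) = Add(Mul(Mul(Mul(2, N), N), Z), N) = Add(Mul(Mul(2, Pow(N, 2)), Z), N) = Add(Mul(2, Z, Pow(N, 2)), N) = Add(N, Mul(2, Z, Pow(N, 2))))
Add(Mul(-139, Function('k')(-10, -12)), Function('Y')(10, -7)) = Add(Mul(-139, Mul(-10, Add(1, Mul(2, -10, -12)))), -8) = Add(Mul(-139, Mul(-10, Add(1, 240))), -8) = Add(Mul(-139, Mul(-10, 241)), -8) = Add(Mul(-139, -2410), -8) = Add(334990, -8) = 334982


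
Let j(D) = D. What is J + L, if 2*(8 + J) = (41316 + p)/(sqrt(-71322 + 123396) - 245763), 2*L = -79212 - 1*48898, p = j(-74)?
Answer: -429930204018312/6711044455 - 20621*sqrt(5786)/20133133365 ≈ -64063.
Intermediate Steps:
p = -74
L = -64055 (L = (-79212 - 1*48898)/2 = (-79212 - 48898)/2 = (1/2)*(-128110) = -64055)
J = -8 + 20621/(-245763 + 3*sqrt(5786)) (J = -8 + ((41316 - 74)/(sqrt(-71322 + 123396) - 245763))/2 = -8 + (41242/(sqrt(52074) - 245763))/2 = -8 + (41242/(3*sqrt(5786) - 245763))/2 = -8 + (41242/(-245763 + 3*sqrt(5786)))/2 = -8 + 20621/(-245763 + 3*sqrt(5786)) ≈ -8.0840)
J + L = (-54251453287/6711044455 - 20621*sqrt(5786)/20133133365) - 64055 = -429930204018312/6711044455 - 20621*sqrt(5786)/20133133365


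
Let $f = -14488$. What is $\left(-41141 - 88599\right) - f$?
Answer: $-115252$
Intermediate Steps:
$\left(-41141 - 88599\right) - f = \left(-41141 - 88599\right) - -14488 = -129740 + 14488 = -115252$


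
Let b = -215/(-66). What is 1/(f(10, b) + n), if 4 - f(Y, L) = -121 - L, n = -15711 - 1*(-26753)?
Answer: 66/737237 ≈ 8.9523e-5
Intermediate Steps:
b = 215/66 (b = -215*(-1/66) = 215/66 ≈ 3.2576)
n = 11042 (n = -15711 + 26753 = 11042)
f(Y, L) = 125 + L (f(Y, L) = 4 - (-121 - L) = 4 + (121 + L) = 125 + L)
1/(f(10, b) + n) = 1/((125 + 215/66) + 11042) = 1/(8465/66 + 11042) = 1/(737237/66) = 66/737237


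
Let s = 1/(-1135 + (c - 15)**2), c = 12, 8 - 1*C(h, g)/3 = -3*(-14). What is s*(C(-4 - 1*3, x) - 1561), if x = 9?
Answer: 1663/1126 ≈ 1.4769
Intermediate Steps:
C(h, g) = -102 (C(h, g) = 24 - (-9)*(-14) = 24 - 3*42 = 24 - 126 = -102)
s = -1/1126 (s = 1/(-1135 + (12 - 15)**2) = 1/(-1135 + (-3)**2) = 1/(-1135 + 9) = 1/(-1126) = -1/1126 ≈ -0.00088810)
s*(C(-4 - 1*3, x) - 1561) = -(-102 - 1561)/1126 = -1/1126*(-1663) = 1663/1126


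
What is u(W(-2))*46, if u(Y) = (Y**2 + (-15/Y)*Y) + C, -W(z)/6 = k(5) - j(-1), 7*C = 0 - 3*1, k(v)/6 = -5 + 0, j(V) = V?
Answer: 9743904/7 ≈ 1.3920e+6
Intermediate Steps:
k(v) = -30 (k(v) = 6*(-5 + 0) = 6*(-5) = -30)
C = -3/7 (C = (0 - 3*1)/7 = (0 - 3)/7 = (1/7)*(-3) = -3/7 ≈ -0.42857)
W(z) = 174 (W(z) = -6*(-30 - 1*(-1)) = -6*(-30 + 1) = -6*(-29) = 174)
u(Y) = -108/7 + Y**2 (u(Y) = (Y**2 + (-15/Y)*Y) - 3/7 = (Y**2 - 15) - 3/7 = (-15 + Y**2) - 3/7 = -108/7 + Y**2)
u(W(-2))*46 = (-108/7 + 174**2)*46 = (-108/7 + 30276)*46 = (211824/7)*46 = 9743904/7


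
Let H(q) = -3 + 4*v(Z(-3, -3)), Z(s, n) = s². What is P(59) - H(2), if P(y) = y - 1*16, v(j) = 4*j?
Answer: -98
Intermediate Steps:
P(y) = -16 + y (P(y) = y - 16 = -16 + y)
H(q) = 141 (H(q) = -3 + 4*(4*(-3)²) = -3 + 4*(4*9) = -3 + 4*36 = -3 + 144 = 141)
P(59) - H(2) = (-16 + 59) - 1*141 = 43 - 141 = -98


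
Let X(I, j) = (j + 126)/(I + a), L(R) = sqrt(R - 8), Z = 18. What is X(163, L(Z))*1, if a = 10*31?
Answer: 126/473 + sqrt(10)/473 ≈ 0.27307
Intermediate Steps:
a = 310
L(R) = sqrt(-8 + R)
X(I, j) = (126 + j)/(310 + I) (X(I, j) = (j + 126)/(I + 310) = (126 + j)/(310 + I))
X(163, L(Z))*1 = ((126 + sqrt(-8 + 18))/(310 + 163))*1 = ((126 + sqrt(10))/473)*1 = (126/473 + sqrt(10)/473)*1 = 126/473 + sqrt(10)/473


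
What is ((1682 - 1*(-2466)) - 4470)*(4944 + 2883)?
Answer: -2520294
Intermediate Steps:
((1682 - 1*(-2466)) - 4470)*(4944 + 2883) = ((1682 + 2466) - 4470)*7827 = (4148 - 4470)*7827 = -322*7827 = -2520294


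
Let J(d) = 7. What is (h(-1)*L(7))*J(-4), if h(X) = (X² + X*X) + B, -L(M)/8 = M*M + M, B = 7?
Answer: -28224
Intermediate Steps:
L(M) = -8*M - 8*M² (L(M) = -8*(M*M + M) = -8*(M² + M) = -8*(M + M²) = -8*M - 8*M²)
h(X) = 7 + 2*X² (h(X) = (X² + X*X) + 7 = (X² + X²) + 7 = 2*X² + 7 = 7 + 2*X²)
(h(-1)*L(7))*J(-4) = ((7 + 2*(-1)²)*(-8*7*(1 + 7)))*7 = ((7 + 2*1)*(-8*7*8))*7 = ((7 + 2)*(-448))*7 = (9*(-448))*7 = -4032*7 = -28224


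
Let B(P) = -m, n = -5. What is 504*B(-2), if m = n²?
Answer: -12600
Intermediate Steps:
m = 25 (m = (-5)² = 25)
B(P) = -25 (B(P) = -1*25 = -25)
504*B(-2) = 504*(-25) = -12600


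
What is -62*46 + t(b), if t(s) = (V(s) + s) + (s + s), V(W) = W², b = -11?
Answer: -2764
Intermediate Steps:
t(s) = s² + 3*s (t(s) = (s² + s) + (s + s) = (s + s²) + 2*s = s² + 3*s)
-62*46 + t(b) = -62*46 - 11*(3 - 11) = -2852 - 11*(-8) = -2852 + 88 = -2764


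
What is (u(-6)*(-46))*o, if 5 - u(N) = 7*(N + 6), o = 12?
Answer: -2760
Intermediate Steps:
u(N) = -37 - 7*N (u(N) = 5 - 7*(N + 6) = 5 - 7*(6 + N) = 5 - (42 + 7*N) = 5 + (-42 - 7*N) = -37 - 7*N)
(u(-6)*(-46))*o = ((-37 - 7*(-6))*(-46))*12 = ((-37 + 42)*(-46))*12 = (5*(-46))*12 = -230*12 = -2760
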